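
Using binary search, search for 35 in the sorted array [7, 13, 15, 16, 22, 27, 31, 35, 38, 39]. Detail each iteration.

Binary search for 35 in [7, 13, 15, 16, 22, 27, 31, 35, 38, 39]:

lo=0, hi=9, mid=4, arr[mid]=22 -> 22 < 35, search right half
lo=5, hi=9, mid=7, arr[mid]=35 -> Found target at index 7!

Binary search finds 35 at index 7 after 2 comparisons. The search repeatedly halves the search space by comparing with the middle element.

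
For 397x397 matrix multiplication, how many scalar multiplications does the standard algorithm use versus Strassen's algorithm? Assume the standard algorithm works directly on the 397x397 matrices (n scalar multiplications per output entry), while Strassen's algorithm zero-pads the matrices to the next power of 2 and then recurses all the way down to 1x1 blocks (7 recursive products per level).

Matrix multiplication for 397x397 matrices:

Strassen's algorithm requires power-of-2 dimensions. Pad 397x397 to 512x512 (next power of 2).

Standard algorithm: 397^3 = 62570773 multiplications
Strassen's algorithm: 7^(log2(512)) = 7^9 = 40353607 multiplications
Savings: 62570773 - 40353607 = 22217166 multiplications

Standard: 62570773 multiplications (397^3). Strassen: 40353607 multiplications (7^9, after padding to 512x512). Strassen reduces 8 recursive multiplications to 7 at each level.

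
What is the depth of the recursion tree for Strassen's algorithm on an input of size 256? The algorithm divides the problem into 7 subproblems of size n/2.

For divide and conquer with division factor 2:

Problem sizes at each level:
Level 0: 256
Level 1: 128
Level 2: 64
Level 3: 32
Level 4: 16
Level 5: 8
Level 6: 4
Level 7: 2
Level 8: 1

The root is level 0 and the size-1 base case is level 8 (the tree spans levels 0 through 8, i.e. 9 levels counting the root), so the depth is the number of divisions: log_2(256) = 8

The recursion tree depth is log_2(256) = 8. At each level, the problem size is divided by 2, so it takes 8 divisions to reduce to a base case of size 1. The algorithm makes 7 recursive calls at each level.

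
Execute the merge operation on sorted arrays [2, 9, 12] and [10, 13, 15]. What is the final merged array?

Merging process:

Compare 2 vs 10: take 2 from left. Merged: [2]
Compare 9 vs 10: take 9 from left. Merged: [2, 9]
Compare 12 vs 10: take 10 from right. Merged: [2, 9, 10]
Compare 12 vs 13: take 12 from left. Merged: [2, 9, 10, 12]
Append remaining from right: [13, 15]. Merged: [2, 9, 10, 12, 13, 15]

Final merged array: [2, 9, 10, 12, 13, 15]
Total comparisons: 4

The merged array is [2, 9, 10, 12, 13, 15], requiring 4 comparisons. The merge step runs in O(n) time where n is the total number of elements.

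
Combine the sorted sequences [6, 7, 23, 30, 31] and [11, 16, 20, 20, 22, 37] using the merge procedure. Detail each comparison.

Merging process:

Compare 6 vs 11: take 6 from left. Merged: [6]
Compare 7 vs 11: take 7 from left. Merged: [6, 7]
Compare 23 vs 11: take 11 from right. Merged: [6, 7, 11]
Compare 23 vs 16: take 16 from right. Merged: [6, 7, 11, 16]
Compare 23 vs 20: take 20 from right. Merged: [6, 7, 11, 16, 20]
Compare 23 vs 20: take 20 from right. Merged: [6, 7, 11, 16, 20, 20]
Compare 23 vs 22: take 22 from right. Merged: [6, 7, 11, 16, 20, 20, 22]
Compare 23 vs 37: take 23 from left. Merged: [6, 7, 11, 16, 20, 20, 22, 23]
Compare 30 vs 37: take 30 from left. Merged: [6, 7, 11, 16, 20, 20, 22, 23, 30]
Compare 31 vs 37: take 31 from left. Merged: [6, 7, 11, 16, 20, 20, 22, 23, 30, 31]
Append remaining from right: [37]. Merged: [6, 7, 11, 16, 20, 20, 22, 23, 30, 31, 37]

Final merged array: [6, 7, 11, 16, 20, 20, 22, 23, 30, 31, 37]
Total comparisons: 10

The merged array is [6, 7, 11, 16, 20, 20, 22, 23, 30, 31, 37], requiring 10 comparisons. The merge step runs in O(n) time where n is the total number of elements.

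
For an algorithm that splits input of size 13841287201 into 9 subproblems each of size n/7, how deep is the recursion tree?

For divide and conquer with division factor 7:

Problem sizes at each level:
Level 0: 13841287201
Level 1: 1977326743
Level 2: 282475249
Level 3: 40353607
Level 4: 5764801
Level 5: 823543
Level 6: 117649
Level 7: 16807
Level 8: 2401
Level 9: 343
Level 10: 49
Level 11: 7
Level 12: 1

The root is level 0 and the size-1 base case is level 12 (the tree spans levels 0 through 12, i.e. 13 levels counting the root), so the depth is the number of divisions: log_7(13841287201) = 12

The recursion tree depth is log_7(13841287201) = 12. At each level, the problem size is divided by 7, so it takes 12 divisions to reduce to a base case of size 1. The algorithm makes 9 recursive calls at each level.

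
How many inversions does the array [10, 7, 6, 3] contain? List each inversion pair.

Finding inversions in [10, 7, 6, 3]:

(0, 1): arr[0]=10 > arr[1]=7
(0, 2): arr[0]=10 > arr[2]=6
(0, 3): arr[0]=10 > arr[3]=3
(1, 2): arr[1]=7 > arr[2]=6
(1, 3): arr[1]=7 > arr[3]=3
(2, 3): arr[2]=6 > arr[3]=3

Total inversions: 6

The array has 6 inversion(s): (0,1), (0,2), (0,3), (1,2), (1,3), (2,3). Each pair (i,j) satisfies i < j and arr[i] > arr[j].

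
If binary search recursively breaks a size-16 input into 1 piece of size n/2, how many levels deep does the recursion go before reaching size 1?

For divide and conquer with division factor 2:

Problem sizes at each level:
Level 0: 16
Level 1: 8
Level 2: 4
Level 3: 2
Level 4: 1

The root is level 0 and the size-1 base case is level 4 (the tree spans levels 0 through 4, i.e. 5 levels counting the root), so the depth is the number of divisions: log_2(16) = 4

The recursion tree depth is log_2(16) = 4. At each level, the problem size is divided by 2, so it takes 4 divisions to reduce to a base case of size 1. The algorithm makes 1 recursive call at each level.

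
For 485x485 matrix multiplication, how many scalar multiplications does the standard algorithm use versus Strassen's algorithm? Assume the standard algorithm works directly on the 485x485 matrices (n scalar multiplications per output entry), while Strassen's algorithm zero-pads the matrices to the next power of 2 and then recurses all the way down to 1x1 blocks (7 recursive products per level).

Matrix multiplication for 485x485 matrices:

Strassen's algorithm requires power-of-2 dimensions. Pad 485x485 to 512x512 (next power of 2).

Standard algorithm: 485^3 = 114084125 multiplications
Strassen's algorithm: 7^(log2(512)) = 7^9 = 40353607 multiplications
Savings: 114084125 - 40353607 = 73730518 multiplications

Standard: 114084125 multiplications (485^3). Strassen: 40353607 multiplications (7^9, after padding to 512x512). Strassen reduces 8 recursive multiplications to 7 at each level.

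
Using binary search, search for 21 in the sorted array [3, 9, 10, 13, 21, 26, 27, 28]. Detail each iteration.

Binary search for 21 in [3, 9, 10, 13, 21, 26, 27, 28]:

lo=0, hi=7, mid=3, arr[mid]=13 -> 13 < 21, search right half
lo=4, hi=7, mid=5, arr[mid]=26 -> 26 > 21, search left half
lo=4, hi=4, mid=4, arr[mid]=21 -> Found target at index 4!

Binary search finds 21 at index 4 after 3 comparisons. The search repeatedly halves the search space by comparing with the middle element.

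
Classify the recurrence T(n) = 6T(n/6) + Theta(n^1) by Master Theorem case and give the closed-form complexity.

Master Theorem for T(n) = 6T(n/6) + O(n^1):

a = 6, b = 6, c = 1
log_b(a) = log_6(6) = 1.0000

Case 2: c = 1 = log_6(6) = 1.0000
T(n) = O(n^1 log n) = O(n log n)

For T(n) = 6T(n/6) + O(n^1): log_6(6) = 1.0000. This is Case 2 of the Master Theorem (c = log_b(a), equal work at all levels), giving O(n log n).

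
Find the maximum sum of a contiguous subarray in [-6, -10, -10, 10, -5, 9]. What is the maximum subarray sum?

Using Kadane's algorithm on [-6, -10, -10, 10, -5, 9]:

Scanning through the array:
Position 1 (value -10): max_ending_here = -10, max_so_far = -6
Position 2 (value -10): max_ending_here = -10, max_so_far = -6
Position 3 (value 10): max_ending_here = 10, max_so_far = 10
Position 4 (value -5): max_ending_here = 5, max_so_far = 10
Position 5 (value 9): max_ending_here = 14, max_so_far = 14

Maximum subarray: [10, -5, 9]
Maximum sum: 14

The maximum subarray is [10, -5, 9] with sum 14. This subarray runs from index 3 to index 5.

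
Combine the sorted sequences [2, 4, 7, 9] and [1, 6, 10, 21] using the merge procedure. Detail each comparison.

Merging process:

Compare 2 vs 1: take 1 from right. Merged: [1]
Compare 2 vs 6: take 2 from left. Merged: [1, 2]
Compare 4 vs 6: take 4 from left. Merged: [1, 2, 4]
Compare 7 vs 6: take 6 from right. Merged: [1, 2, 4, 6]
Compare 7 vs 10: take 7 from left. Merged: [1, 2, 4, 6, 7]
Compare 9 vs 10: take 9 from left. Merged: [1, 2, 4, 6, 7, 9]
Append remaining from right: [10, 21]. Merged: [1, 2, 4, 6, 7, 9, 10, 21]

Final merged array: [1, 2, 4, 6, 7, 9, 10, 21]
Total comparisons: 6

The merged array is [1, 2, 4, 6, 7, 9, 10, 21], requiring 6 comparisons. The merge step runs in O(n) time where n is the total number of elements.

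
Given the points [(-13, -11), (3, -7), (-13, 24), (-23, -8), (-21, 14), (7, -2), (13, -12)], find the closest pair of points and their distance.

Computing all pairwise distances among 7 points:

d((-13, -11), (3, -7)) = 16.4924
d((-13, -11), (-13, 24)) = 35.0
d((-13, -11), (-23, -8)) = 10.4403
d((-13, -11), (-21, 14)) = 26.2488
d((-13, -11), (7, -2)) = 21.9317
d((-13, -11), (13, -12)) = 26.0192
d((3, -7), (-13, 24)) = 34.8855
d((3, -7), (-23, -8)) = 26.0192
d((3, -7), (-21, 14)) = 31.8904
d((3, -7), (7, -2)) = 6.4031 <-- minimum
d((3, -7), (13, -12)) = 11.1803
d((-13, 24), (-23, -8)) = 33.5261
d((-13, 24), (-21, 14)) = 12.8062
d((-13, 24), (7, -2)) = 32.8024
d((-13, 24), (13, -12)) = 44.4072
d((-23, -8), (-21, 14)) = 22.0907
d((-23, -8), (7, -2)) = 30.5941
d((-23, -8), (13, -12)) = 36.2215
d((-21, 14), (7, -2)) = 32.249
d((-21, 14), (13, -12)) = 42.8019
d((7, -2), (13, -12)) = 11.6619

Closest pair: (3, -7) and (7, -2) with distance 6.4031

The closest pair is (3, -7) and (7, -2) with Euclidean distance 6.4031. For 7 points, brute-force pairwise comparison is shown above. For large n, the divide-and-conquer algorithm (sort by x, recurse on halves, check the dividing strip) achieves O(n log n).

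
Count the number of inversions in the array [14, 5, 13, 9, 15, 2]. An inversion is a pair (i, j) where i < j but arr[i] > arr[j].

Finding inversions in [14, 5, 13, 9, 15, 2]:

(0, 1): arr[0]=14 > arr[1]=5
(0, 2): arr[0]=14 > arr[2]=13
(0, 3): arr[0]=14 > arr[3]=9
(0, 5): arr[0]=14 > arr[5]=2
(1, 5): arr[1]=5 > arr[5]=2
(2, 3): arr[2]=13 > arr[3]=9
(2, 5): arr[2]=13 > arr[5]=2
(3, 5): arr[3]=9 > arr[5]=2
(4, 5): arr[4]=15 > arr[5]=2

Total inversions: 9

The array has 9 inversion(s): (0,1), (0,2), (0,3), (0,5), (1,5), (2,3), (2,5), (3,5), (4,5). Each pair (i,j) satisfies i < j and arr[i] > arr[j].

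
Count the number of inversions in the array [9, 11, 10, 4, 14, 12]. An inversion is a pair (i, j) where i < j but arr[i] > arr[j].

Finding inversions in [9, 11, 10, 4, 14, 12]:

(0, 3): arr[0]=9 > arr[3]=4
(1, 2): arr[1]=11 > arr[2]=10
(1, 3): arr[1]=11 > arr[3]=4
(2, 3): arr[2]=10 > arr[3]=4
(4, 5): arr[4]=14 > arr[5]=12

Total inversions: 5

The array has 5 inversion(s): (0,3), (1,2), (1,3), (2,3), (4,5). Each pair (i,j) satisfies i < j and arr[i] > arr[j].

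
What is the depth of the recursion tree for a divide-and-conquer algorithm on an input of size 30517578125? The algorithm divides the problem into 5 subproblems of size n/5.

For divide and conquer with division factor 5:

Problem sizes at each level:
Level 0: 30517578125
Level 1: 6103515625
Level 2: 1220703125
Level 3: 244140625
Level 4: 48828125
Level 5: 9765625
Level 6: 1953125
Level 7: 390625
Level 8: 78125
Level 9: 15625
Level 10: 3125
Level 11: 625
Level 12: 125
Level 13: 25
Level 14: 5
Level 15: 1

The root is level 0 and the size-1 base case is level 15 (the tree spans levels 0 through 15, i.e. 16 levels counting the root), so the depth is the number of divisions: log_5(30517578125) = 15

The recursion tree depth is log_5(30517578125) = 15. At each level, the problem size is divided by 5, so it takes 15 divisions to reduce to a base case of size 1. The algorithm makes 5 recursive calls at each level.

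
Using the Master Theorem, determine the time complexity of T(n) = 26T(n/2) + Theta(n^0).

Master Theorem for T(n) = 26T(n/2) + O(n^0):

a = 26, b = 2, c = 0
log_b(a) = log_2(26) = 4.7004

Case 1: c = 0 < log_2(26) = 4.7004
T(n) = O(n^(log_2 26))

For T(n) = 26T(n/2) + O(n^0): log_2(26) = 4.7004. This is Case 1 of the Master Theorem (c < log_b(a), work dominated by leaves), giving O(n^(log_2 26)).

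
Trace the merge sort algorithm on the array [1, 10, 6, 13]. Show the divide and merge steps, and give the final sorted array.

Merge sort trace:

Split: [1, 10, 6, 13] -> [1, 10] and [6, 13]
  Split: [1, 10] -> [1] and [10]
  Merge: [1] + [10] -> [1, 10]
  Split: [6, 13] -> [6] and [13]
  Merge: [6] + [13] -> [6, 13]
Merge: [1, 10] + [6, 13] -> [1, 6, 10, 13]

Final sorted array: [1, 6, 10, 13]

The merge sort proceeds by recursively splitting the array and merging sorted halves.
After all merges, the sorted array is [1, 6, 10, 13].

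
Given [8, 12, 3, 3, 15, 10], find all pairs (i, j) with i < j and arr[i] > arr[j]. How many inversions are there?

Finding inversions in [8, 12, 3, 3, 15, 10]:

(0, 2): arr[0]=8 > arr[2]=3
(0, 3): arr[0]=8 > arr[3]=3
(1, 2): arr[1]=12 > arr[2]=3
(1, 3): arr[1]=12 > arr[3]=3
(1, 5): arr[1]=12 > arr[5]=10
(4, 5): arr[4]=15 > arr[5]=10

Total inversions: 6

The array has 6 inversion(s): (0,2), (0,3), (1,2), (1,3), (1,5), (4,5). Each pair (i,j) satisfies i < j and arr[i] > arr[j].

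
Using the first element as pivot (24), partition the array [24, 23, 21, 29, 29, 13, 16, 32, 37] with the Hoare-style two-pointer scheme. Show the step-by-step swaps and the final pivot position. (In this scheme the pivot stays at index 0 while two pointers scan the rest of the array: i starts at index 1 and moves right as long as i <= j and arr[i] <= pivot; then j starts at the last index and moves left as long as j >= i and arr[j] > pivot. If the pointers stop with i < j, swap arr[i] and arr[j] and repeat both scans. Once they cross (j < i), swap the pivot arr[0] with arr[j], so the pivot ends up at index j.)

Hoare-style two-pointer partition with pivot = 24:

Initial array: [24, 23, 21, 29, 29, 13, 16, 32, 37]

Pointers start at i = 1, j = 8.
i stops at index 3 (arr[3]=29 > 24), j stops at index 6 (arr[6]=16 <= 24): swap arr[3] and arr[6], array becomes [24, 23, 21, 16, 29, 13, 29, 32, 37]
i stops at index 4 (arr[4]=29 > 24), j stops at index 5 (arr[5]=13 <= 24): swap arr[4] and arr[5], array becomes [24, 23, 21, 16, 13, 29, 29, 32, 37]
i ends at 5, j ends at 4: the pointers have crossed (j < i), so scanning stops.

Swap pivot arr[0] with arr[4] to place pivot at position 4: [13, 23, 21, 16, 24, 29, 29, 32, 37]
Pivot position: 4

After partitioning with pivot 24, the array becomes [13, 23, 21, 16, 24, 29, 29, 32, 37]. The pivot is placed at index 4. All elements to the left of the pivot are <= 24, and all elements to the right are > 24.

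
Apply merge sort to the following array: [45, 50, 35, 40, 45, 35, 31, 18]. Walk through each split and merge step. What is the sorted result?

Merge sort trace:

Split: [45, 50, 35, 40, 45, 35, 31, 18] -> [45, 50, 35, 40] and [45, 35, 31, 18]
  Split: [45, 50, 35, 40] -> [45, 50] and [35, 40]
    Split: [45, 50] -> [45] and [50]
    Merge: [45] + [50] -> [45, 50]
    Split: [35, 40] -> [35] and [40]
    Merge: [35] + [40] -> [35, 40]
  Merge: [45, 50] + [35, 40] -> [35, 40, 45, 50]
  Split: [45, 35, 31, 18] -> [45, 35] and [31, 18]
    Split: [45, 35] -> [45] and [35]
    Merge: [45] + [35] -> [35, 45]
    Split: [31, 18] -> [31] and [18]
    Merge: [31] + [18] -> [18, 31]
  Merge: [35, 45] + [18, 31] -> [18, 31, 35, 45]
Merge: [35, 40, 45, 50] + [18, 31, 35, 45] -> [18, 31, 35, 35, 40, 45, 45, 50]

Final sorted array: [18, 31, 35, 35, 40, 45, 45, 50]

The merge sort proceeds by recursively splitting the array and merging sorted halves.
After all merges, the sorted array is [18, 31, 35, 35, 40, 45, 45, 50].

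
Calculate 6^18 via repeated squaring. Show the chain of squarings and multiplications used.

Computing 6^18 by squaring (build up from 6^1; each line after the first costs one multiplication):

6^1 = 6
6^2 = (6^1)^2 = 6^2 = 36
6^4 = (6^2)^2 = 36^2 = 1296
6^8 = (6^4)^2 = 1296^2 = 1679616
6^9 = 6 * 6^8 = 6 * 1679616 = 10077696
6^18 = (6^9)^2 = 10077696^2 = 101559956668416

Result: 101559956668416
Multiplications needed: 5 (5 lines after 6^1)

6^18 = 101559956668416. Using exponentiation by squaring, this requires 5 multiplications. The key idea: if the exponent is even, square the half-power; if odd, multiply by the base once.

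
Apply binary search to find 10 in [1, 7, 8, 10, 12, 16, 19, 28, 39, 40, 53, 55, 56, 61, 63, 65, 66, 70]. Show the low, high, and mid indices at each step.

Binary search for 10 in [1, 7, 8, 10, 12, 16, 19, 28, 39, 40, 53, 55, 56, 61, 63, 65, 66, 70]:

lo=0, hi=17, mid=8, arr[mid]=39 -> 39 > 10, search left half
lo=0, hi=7, mid=3, arr[mid]=10 -> Found target at index 3!

Binary search finds 10 at index 3 after 2 comparisons. The search repeatedly halves the search space by comparing with the middle element.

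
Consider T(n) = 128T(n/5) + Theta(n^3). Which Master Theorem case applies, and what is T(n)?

Master Theorem for T(n) = 128T(n/5) + O(n^3):

a = 128, b = 5, c = 3
log_b(a) = log_5(128) = 3.0147

Case 1: c = 3 < log_5(128) = 3.0147
T(n) = O(n^(log_5 128))

For T(n) = 128T(n/5) + O(n^3): log_5(128) = 3.0147. This is Case 1 of the Master Theorem (c < log_b(a), work dominated by leaves), giving O(n^(log_5 128)).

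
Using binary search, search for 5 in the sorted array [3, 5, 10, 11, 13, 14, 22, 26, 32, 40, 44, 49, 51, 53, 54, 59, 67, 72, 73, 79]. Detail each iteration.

Binary search for 5 in [3, 5, 10, 11, 13, 14, 22, 26, 32, 40, 44, 49, 51, 53, 54, 59, 67, 72, 73, 79]:

lo=0, hi=19, mid=9, arr[mid]=40 -> 40 > 5, search left half
lo=0, hi=8, mid=4, arr[mid]=13 -> 13 > 5, search left half
lo=0, hi=3, mid=1, arr[mid]=5 -> Found target at index 1!

Binary search finds 5 at index 1 after 3 comparisons. The search repeatedly halves the search space by comparing with the middle element.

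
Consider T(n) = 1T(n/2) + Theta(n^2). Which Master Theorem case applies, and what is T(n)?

Master Theorem for T(n) = 1T(n/2) + O(n^2):

a = 1, b = 2, c = 2
log_b(a) = log_2(1) = 0.0000

Case 3: c = 2 > log_2(1) = 0.0000
T(n) = O(n^2) = O(n^2)

For T(n) = 1T(n/2) + O(n^2): log_2(1) = 0.0000. This is Case 3 of the Master Theorem (c > log_b(a), work dominated by root), giving O(n^2).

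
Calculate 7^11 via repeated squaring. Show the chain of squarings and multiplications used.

Computing 7^11 by squaring (build up from 7^1; each line after the first costs one multiplication):

7^1 = 7
7^2 = (7^1)^2 = 7^2 = 49
7^4 = (7^2)^2 = 49^2 = 2401
7^5 = 7 * 7^4 = 7 * 2401 = 16807
7^10 = (7^5)^2 = 16807^2 = 282475249
7^11 = 7 * 7^10 = 7 * 282475249 = 1977326743

Result: 1977326743
Multiplications needed: 5 (5 lines after 7^1)

7^11 = 1977326743. Using exponentiation by squaring, this requires 5 multiplications. The key idea: if the exponent is even, square the half-power; if odd, multiply by the base once.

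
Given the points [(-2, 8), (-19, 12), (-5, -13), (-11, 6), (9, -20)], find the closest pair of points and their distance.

Computing all pairwise distances among 5 points:

d((-2, 8), (-19, 12)) = 17.4642
d((-2, 8), (-5, -13)) = 21.2132
d((-2, 8), (-11, 6)) = 9.2195 <-- minimum
d((-2, 8), (9, -20)) = 30.0832
d((-19, 12), (-5, -13)) = 28.6531
d((-19, 12), (-11, 6)) = 10.0
d((-19, 12), (9, -20)) = 42.5206
d((-5, -13), (-11, 6)) = 19.9249
d((-5, -13), (9, -20)) = 15.6525
d((-11, 6), (9, -20)) = 32.8024

Closest pair: (-2, 8) and (-11, 6) with distance 9.2195

The closest pair is (-2, 8) and (-11, 6) with Euclidean distance 9.2195. For 5 points, brute-force pairwise comparison is shown above. For large n, the divide-and-conquer algorithm (sort by x, recurse on halves, check the dividing strip) achieves O(n log n).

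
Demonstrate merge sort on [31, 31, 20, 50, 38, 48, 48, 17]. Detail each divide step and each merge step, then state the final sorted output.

Merge sort trace:

Split: [31, 31, 20, 50, 38, 48, 48, 17] -> [31, 31, 20, 50] and [38, 48, 48, 17]
  Split: [31, 31, 20, 50] -> [31, 31] and [20, 50]
    Split: [31, 31] -> [31] and [31]
    Merge: [31] + [31] -> [31, 31]
    Split: [20, 50] -> [20] and [50]
    Merge: [20] + [50] -> [20, 50]
  Merge: [31, 31] + [20, 50] -> [20, 31, 31, 50]
  Split: [38, 48, 48, 17] -> [38, 48] and [48, 17]
    Split: [38, 48] -> [38] and [48]
    Merge: [38] + [48] -> [38, 48]
    Split: [48, 17] -> [48] and [17]
    Merge: [48] + [17] -> [17, 48]
  Merge: [38, 48] + [17, 48] -> [17, 38, 48, 48]
Merge: [20, 31, 31, 50] + [17, 38, 48, 48] -> [17, 20, 31, 31, 38, 48, 48, 50]

Final sorted array: [17, 20, 31, 31, 38, 48, 48, 50]

The merge sort proceeds by recursively splitting the array and merging sorted halves.
After all merges, the sorted array is [17, 20, 31, 31, 38, 48, 48, 50].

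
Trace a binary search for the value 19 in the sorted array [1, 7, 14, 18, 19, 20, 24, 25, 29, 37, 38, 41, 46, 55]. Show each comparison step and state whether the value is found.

Binary search for 19 in [1, 7, 14, 18, 19, 20, 24, 25, 29, 37, 38, 41, 46, 55]:

lo=0, hi=13, mid=6, arr[mid]=24 -> 24 > 19, search left half
lo=0, hi=5, mid=2, arr[mid]=14 -> 14 < 19, search right half
lo=3, hi=5, mid=4, arr[mid]=19 -> Found target at index 4!

Binary search finds 19 at index 4 after 3 comparisons. The search repeatedly halves the search space by comparing with the middle element.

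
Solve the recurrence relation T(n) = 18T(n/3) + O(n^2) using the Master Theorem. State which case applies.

Master Theorem for T(n) = 18T(n/3) + O(n^2):

a = 18, b = 3, c = 2
log_b(a) = log_3(18) = 2.6309

Case 1: c = 2 < log_3(18) = 2.6309
T(n) = O(n^(log_3 18))

For T(n) = 18T(n/3) + O(n^2): log_3(18) = 2.6309. This is Case 1 of the Master Theorem (c < log_b(a), work dominated by leaves), giving O(n^(log_3 18)).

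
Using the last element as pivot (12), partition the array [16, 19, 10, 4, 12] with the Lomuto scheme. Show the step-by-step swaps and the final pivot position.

Lomuto partition with pivot = 12:

Initial array: [16, 19, 10, 4, 12]

arr[0]=16 > 12: no swap
arr[1]=19 > 12: no swap
arr[2]=10 <= 12: swap with position 0, array becomes [10, 19, 16, 4, 12]
arr[3]=4 <= 12: swap with position 1, array becomes [10, 4, 16, 19, 12]

Place pivot at position 2: [10, 4, 12, 19, 16]
Pivot position: 2

After partitioning with pivot 12, the array becomes [10, 4, 12, 19, 16]. The pivot is placed at index 2. All elements to the left of the pivot are <= 12, and all elements to the right are > 12.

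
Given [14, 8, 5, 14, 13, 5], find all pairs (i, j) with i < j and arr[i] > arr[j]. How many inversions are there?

Finding inversions in [14, 8, 5, 14, 13, 5]:

(0, 1): arr[0]=14 > arr[1]=8
(0, 2): arr[0]=14 > arr[2]=5
(0, 4): arr[0]=14 > arr[4]=13
(0, 5): arr[0]=14 > arr[5]=5
(1, 2): arr[1]=8 > arr[2]=5
(1, 5): arr[1]=8 > arr[5]=5
(3, 4): arr[3]=14 > arr[4]=13
(3, 5): arr[3]=14 > arr[5]=5
(4, 5): arr[4]=13 > arr[5]=5

Total inversions: 9

The array has 9 inversion(s): (0,1), (0,2), (0,4), (0,5), (1,2), (1,5), (3,4), (3,5), (4,5). Each pair (i,j) satisfies i < j and arr[i] > arr[j].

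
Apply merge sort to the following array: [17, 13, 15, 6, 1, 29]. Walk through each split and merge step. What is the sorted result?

Merge sort trace:

Split: [17, 13, 15, 6, 1, 29] -> [17, 13, 15] and [6, 1, 29]
  Split: [17, 13, 15] -> [17] and [13, 15]
    Split: [13, 15] -> [13] and [15]
    Merge: [13] + [15] -> [13, 15]
  Merge: [17] + [13, 15] -> [13, 15, 17]
  Split: [6, 1, 29] -> [6] and [1, 29]
    Split: [1, 29] -> [1] and [29]
    Merge: [1] + [29] -> [1, 29]
  Merge: [6] + [1, 29] -> [1, 6, 29]
Merge: [13, 15, 17] + [1, 6, 29] -> [1, 6, 13, 15, 17, 29]

Final sorted array: [1, 6, 13, 15, 17, 29]

The merge sort proceeds by recursively splitting the array and merging sorted halves.
After all merges, the sorted array is [1, 6, 13, 15, 17, 29].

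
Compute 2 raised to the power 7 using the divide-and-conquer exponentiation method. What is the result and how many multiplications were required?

Computing 2^7 by squaring (build up from 2^1; each line after the first costs one multiplication):

2^1 = 2
2^2 = (2^1)^2 = 2^2 = 4
2^3 = 2 * 2^2 = 2 * 4 = 8
2^6 = (2^3)^2 = 8^2 = 64
2^7 = 2 * 2^6 = 2 * 64 = 128

Result: 128
Multiplications needed: 4 (4 lines after 2^1)

2^7 = 128. Using exponentiation by squaring, this requires 4 multiplications. The key idea: if the exponent is even, square the half-power; if odd, multiply by the base once.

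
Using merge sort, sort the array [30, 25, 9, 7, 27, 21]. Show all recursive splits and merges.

Merge sort trace:

Split: [30, 25, 9, 7, 27, 21] -> [30, 25, 9] and [7, 27, 21]
  Split: [30, 25, 9] -> [30] and [25, 9]
    Split: [25, 9] -> [25] and [9]
    Merge: [25] + [9] -> [9, 25]
  Merge: [30] + [9, 25] -> [9, 25, 30]
  Split: [7, 27, 21] -> [7] and [27, 21]
    Split: [27, 21] -> [27] and [21]
    Merge: [27] + [21] -> [21, 27]
  Merge: [7] + [21, 27] -> [7, 21, 27]
Merge: [9, 25, 30] + [7, 21, 27] -> [7, 9, 21, 25, 27, 30]

Final sorted array: [7, 9, 21, 25, 27, 30]

The merge sort proceeds by recursively splitting the array and merging sorted halves.
After all merges, the sorted array is [7, 9, 21, 25, 27, 30].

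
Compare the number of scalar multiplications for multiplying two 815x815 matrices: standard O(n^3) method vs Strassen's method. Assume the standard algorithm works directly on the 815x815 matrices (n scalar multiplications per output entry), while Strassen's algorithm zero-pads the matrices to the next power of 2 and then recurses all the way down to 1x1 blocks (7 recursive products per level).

Matrix multiplication for 815x815 matrices:

Strassen's algorithm requires power-of-2 dimensions. Pad 815x815 to 1024x1024 (next power of 2).

Standard algorithm: 815^3 = 541343375 multiplications
Strassen's algorithm: 7^(log2(1024)) = 7^10 = 282475249 multiplications
Savings: 541343375 - 282475249 = 258868126 multiplications

Standard: 541343375 multiplications (815^3). Strassen: 282475249 multiplications (7^10, after padding to 1024x1024). Strassen reduces 8 recursive multiplications to 7 at each level.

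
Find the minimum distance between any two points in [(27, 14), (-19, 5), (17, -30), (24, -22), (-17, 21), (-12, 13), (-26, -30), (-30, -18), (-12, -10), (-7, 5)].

Computing all pairwise distances among 10 points:

d((27, 14), (-19, 5)) = 46.8722
d((27, 14), (17, -30)) = 45.1221
d((27, 14), (24, -22)) = 36.1248
d((27, 14), (-17, 21)) = 44.5533
d((27, 14), (-12, 13)) = 39.0128
d((27, 14), (-26, -30)) = 68.884
d((27, 14), (-30, -18)) = 65.3682
d((27, 14), (-12, -10)) = 45.793
d((27, 14), (-7, 5)) = 35.171
d((-19, 5), (17, -30)) = 50.2096
d((-19, 5), (24, -22)) = 50.774
d((-19, 5), (-17, 21)) = 16.1245
d((-19, 5), (-12, 13)) = 10.6301
d((-19, 5), (-26, -30)) = 35.6931
d((-19, 5), (-30, -18)) = 25.4951
d((-19, 5), (-12, -10)) = 16.5529
d((-19, 5), (-7, 5)) = 12.0
d((17, -30), (24, -22)) = 10.6301
d((17, -30), (-17, 21)) = 61.2944
d((17, -30), (-12, 13)) = 51.8652
d((17, -30), (-26, -30)) = 43.0
d((17, -30), (-30, -18)) = 48.5077
d((17, -30), (-12, -10)) = 35.2278
d((17, -30), (-7, 5)) = 42.4382
d((24, -22), (-17, 21)) = 59.4138
d((24, -22), (-12, 13)) = 50.2096
d((24, -22), (-26, -30)) = 50.636
d((24, -22), (-30, -18)) = 54.1479
d((24, -22), (-12, -10)) = 37.9473
d((24, -22), (-7, 5)) = 41.1096
d((-17, 21), (-12, 13)) = 9.434 <-- minimum
d((-17, 21), (-26, -30)) = 51.788
d((-17, 21), (-30, -18)) = 41.1096
d((-17, 21), (-12, -10)) = 31.4006
d((-17, 21), (-7, 5)) = 18.868
d((-12, 13), (-26, -30)) = 45.2217
d((-12, 13), (-30, -18)) = 35.8469
d((-12, 13), (-12, -10)) = 23.0
d((-12, 13), (-7, 5)) = 9.434 <-- minimum
d((-26, -30), (-30, -18)) = 12.6491
d((-26, -30), (-12, -10)) = 24.4131
d((-26, -30), (-7, 5)) = 39.8246
d((-30, -18), (-12, -10)) = 19.6977
d((-30, -18), (-7, 5)) = 32.5269
d((-12, -10), (-7, 5)) = 15.8114

Minimum distance: 9.434 (tie among 2 pairs: (-17, 21) and (-12, 13); (-12, 13) and (-7, 5))

The minimum Euclidean distance is 9.434. There is a tie: 2 pairs achieve this minimum — (-17, 21) and (-12, 13); (-12, 13) and (-7, 5). Any of these is a valid closest pair. For 10 points, brute-force pairwise comparison is shown above. For large n, the divide-and-conquer algorithm (sort by x, recurse on halves, check the dividing strip) achieves O(n log n).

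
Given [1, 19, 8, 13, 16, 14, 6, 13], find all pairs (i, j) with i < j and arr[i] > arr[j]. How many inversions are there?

Finding inversions in [1, 19, 8, 13, 16, 14, 6, 13]:

(1, 2): arr[1]=19 > arr[2]=8
(1, 3): arr[1]=19 > arr[3]=13
(1, 4): arr[1]=19 > arr[4]=16
(1, 5): arr[1]=19 > arr[5]=14
(1, 6): arr[1]=19 > arr[6]=6
(1, 7): arr[1]=19 > arr[7]=13
(2, 6): arr[2]=8 > arr[6]=6
(3, 6): arr[3]=13 > arr[6]=6
(4, 5): arr[4]=16 > arr[5]=14
(4, 6): arr[4]=16 > arr[6]=6
(4, 7): arr[4]=16 > arr[7]=13
(5, 6): arr[5]=14 > arr[6]=6
(5, 7): arr[5]=14 > arr[7]=13

Total inversions: 13

The array has 13 inversion(s): (1,2), (1,3), (1,4), (1,5), (1,6), (1,7), (2,6), (3,6), (4,5), (4,6), (4,7), (5,6), (5,7). Each pair (i,j) satisfies i < j and arr[i] > arr[j].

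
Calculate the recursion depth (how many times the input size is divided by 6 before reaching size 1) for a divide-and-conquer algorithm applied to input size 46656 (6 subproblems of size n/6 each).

For divide and conquer with division factor 6:

Problem sizes at each level:
Level 0: 46656
Level 1: 7776
Level 2: 1296
Level 3: 216
Level 4: 36
Level 5: 6
Level 6: 1

The root is level 0 and the size-1 base case is level 6 (the tree spans levels 0 through 6, i.e. 7 levels counting the root), so the depth is the number of divisions: log_6(46656) = 6

The recursion tree depth is log_6(46656) = 6. At each level, the problem size is divided by 6, so it takes 6 divisions to reduce to a base case of size 1. The algorithm makes 6 recursive calls at each level.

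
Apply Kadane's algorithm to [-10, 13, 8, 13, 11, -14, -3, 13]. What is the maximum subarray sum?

Using Kadane's algorithm on [-10, 13, 8, 13, 11, -14, -3, 13]:

Scanning through the array:
Position 1 (value 13): max_ending_here = 13, max_so_far = 13
Position 2 (value 8): max_ending_here = 21, max_so_far = 21
Position 3 (value 13): max_ending_here = 34, max_so_far = 34
Position 4 (value 11): max_ending_here = 45, max_so_far = 45
Position 5 (value -14): max_ending_here = 31, max_so_far = 45
Position 6 (value -3): max_ending_here = 28, max_so_far = 45
Position 7 (value 13): max_ending_here = 41, max_so_far = 45

Maximum subarray: [13, 8, 13, 11]
Maximum sum: 45

The maximum subarray is [13, 8, 13, 11] with sum 45. This subarray runs from index 1 to index 4.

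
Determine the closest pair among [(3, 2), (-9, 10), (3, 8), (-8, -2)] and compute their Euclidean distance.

Computing all pairwise distances among 4 points:

d((3, 2), (-9, 10)) = 14.4222
d((3, 2), (3, 8)) = 6.0 <-- minimum
d((3, 2), (-8, -2)) = 11.7047
d((-9, 10), (3, 8)) = 12.1655
d((-9, 10), (-8, -2)) = 12.0416
d((3, 8), (-8, -2)) = 14.8661

Closest pair: (3, 2) and (3, 8) with distance 6.0

The closest pair is (3, 2) and (3, 8) with Euclidean distance 6.0. For 4 points, brute-force pairwise comparison is shown above. For large n, the divide-and-conquer algorithm (sort by x, recurse on halves, check the dividing strip) achieves O(n log n).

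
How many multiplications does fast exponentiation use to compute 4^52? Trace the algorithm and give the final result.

Computing 4^52 by squaring (build up from 4^1; each line after the first costs one multiplication):

4^1 = 4
4^2 = (4^1)^2 = 4^2 = 16
4^3 = 4 * 4^2 = 4 * 16 = 64
4^6 = (4^3)^2 = 64^2 = 4096
4^12 = (4^6)^2 = 4096^2 = 16777216
4^13 = 4 * 4^12 = 4 * 16777216 = 67108864
4^26 = (4^13)^2 = 67108864^2 = 4503599627370496
4^52 = (4^26)^2 = 4503599627370496^2 = 20282409603651670423947251286016

Result: 20282409603651670423947251286016
Multiplications needed: 7 (7 lines after 4^1)

4^52 = 20282409603651670423947251286016. Using exponentiation by squaring, this requires 7 multiplications. The key idea: if the exponent is even, square the half-power; if odd, multiply by the base once.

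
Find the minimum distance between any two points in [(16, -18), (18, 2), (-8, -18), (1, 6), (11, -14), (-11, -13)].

Computing all pairwise distances among 6 points:

d((16, -18), (18, 2)) = 20.0998
d((16, -18), (-8, -18)) = 24.0
d((16, -18), (1, 6)) = 28.3019
d((16, -18), (11, -14)) = 6.4031
d((16, -18), (-11, -13)) = 27.4591
d((18, 2), (-8, -18)) = 32.8024
d((18, 2), (1, 6)) = 17.4642
d((18, 2), (11, -14)) = 17.4642
d((18, 2), (-11, -13)) = 32.6497
d((-8, -18), (1, 6)) = 25.632
d((-8, -18), (11, -14)) = 19.4165
d((-8, -18), (-11, -13)) = 5.831 <-- minimum
d((1, 6), (11, -14)) = 22.3607
d((1, 6), (-11, -13)) = 22.4722
d((11, -14), (-11, -13)) = 22.0227

Closest pair: (-8, -18) and (-11, -13) with distance 5.831

The closest pair is (-8, -18) and (-11, -13) with Euclidean distance 5.831. For 6 points, brute-force pairwise comparison is shown above. For large n, the divide-and-conquer algorithm (sort by x, recurse on halves, check the dividing strip) achieves O(n log n).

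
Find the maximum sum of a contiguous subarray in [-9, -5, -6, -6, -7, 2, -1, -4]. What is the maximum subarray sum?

Using Kadane's algorithm on [-9, -5, -6, -6, -7, 2, -1, -4]:

Scanning through the array:
Position 1 (value -5): max_ending_here = -5, max_so_far = -5
Position 2 (value -6): max_ending_here = -6, max_so_far = -5
Position 3 (value -6): max_ending_here = -6, max_so_far = -5
Position 4 (value -7): max_ending_here = -7, max_so_far = -5
Position 5 (value 2): max_ending_here = 2, max_so_far = 2
Position 6 (value -1): max_ending_here = 1, max_so_far = 2
Position 7 (value -4): max_ending_here = -3, max_so_far = 2

Maximum subarray: [2]
Maximum sum: 2

The maximum subarray is [2] with sum 2. This subarray runs from index 5 to index 5.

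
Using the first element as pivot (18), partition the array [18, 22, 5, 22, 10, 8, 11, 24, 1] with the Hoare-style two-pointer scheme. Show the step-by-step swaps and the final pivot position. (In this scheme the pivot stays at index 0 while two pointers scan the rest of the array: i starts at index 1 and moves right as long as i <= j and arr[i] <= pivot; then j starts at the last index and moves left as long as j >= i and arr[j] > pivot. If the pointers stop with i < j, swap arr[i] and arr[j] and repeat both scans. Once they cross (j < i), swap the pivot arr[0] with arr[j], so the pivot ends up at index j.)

Hoare-style two-pointer partition with pivot = 18:

Initial array: [18, 22, 5, 22, 10, 8, 11, 24, 1]

Pointers start at i = 1, j = 8.
i stops at index 1 (arr[1]=22 > 18), j stops at index 8 (arr[8]=1 <= 18): swap arr[1] and arr[8], array becomes [18, 1, 5, 22, 10, 8, 11, 24, 22]
i stops at index 3 (arr[3]=22 > 18), j stops at index 6 (arr[6]=11 <= 18): swap arr[3] and arr[6], array becomes [18, 1, 5, 11, 10, 8, 22, 24, 22]
i ends at 6, j ends at 5: the pointers have crossed (j < i), so scanning stops.

Swap pivot arr[0] with arr[5] to place pivot at position 5: [8, 1, 5, 11, 10, 18, 22, 24, 22]
Pivot position: 5

After partitioning with pivot 18, the array becomes [8, 1, 5, 11, 10, 18, 22, 24, 22]. The pivot is placed at index 5. All elements to the left of the pivot are <= 18, and all elements to the right are > 18.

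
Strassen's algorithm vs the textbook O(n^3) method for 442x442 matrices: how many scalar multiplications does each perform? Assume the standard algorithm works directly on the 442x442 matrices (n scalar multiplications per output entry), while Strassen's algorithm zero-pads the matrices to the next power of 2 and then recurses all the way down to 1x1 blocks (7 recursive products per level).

Matrix multiplication for 442x442 matrices:

Strassen's algorithm requires power-of-2 dimensions. Pad 442x442 to 512x512 (next power of 2).

Standard algorithm: 442^3 = 86350888 multiplications
Strassen's algorithm: 7^(log2(512)) = 7^9 = 40353607 multiplications
Savings: 86350888 - 40353607 = 45997281 multiplications

Standard: 86350888 multiplications (442^3). Strassen: 40353607 multiplications (7^9, after padding to 512x512). Strassen reduces 8 recursive multiplications to 7 at each level.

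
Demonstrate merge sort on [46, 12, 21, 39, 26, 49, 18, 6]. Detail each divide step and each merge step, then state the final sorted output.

Merge sort trace:

Split: [46, 12, 21, 39, 26, 49, 18, 6] -> [46, 12, 21, 39] and [26, 49, 18, 6]
  Split: [46, 12, 21, 39] -> [46, 12] and [21, 39]
    Split: [46, 12] -> [46] and [12]
    Merge: [46] + [12] -> [12, 46]
    Split: [21, 39] -> [21] and [39]
    Merge: [21] + [39] -> [21, 39]
  Merge: [12, 46] + [21, 39] -> [12, 21, 39, 46]
  Split: [26, 49, 18, 6] -> [26, 49] and [18, 6]
    Split: [26, 49] -> [26] and [49]
    Merge: [26] + [49] -> [26, 49]
    Split: [18, 6] -> [18] and [6]
    Merge: [18] + [6] -> [6, 18]
  Merge: [26, 49] + [6, 18] -> [6, 18, 26, 49]
Merge: [12, 21, 39, 46] + [6, 18, 26, 49] -> [6, 12, 18, 21, 26, 39, 46, 49]

Final sorted array: [6, 12, 18, 21, 26, 39, 46, 49]

The merge sort proceeds by recursively splitting the array and merging sorted halves.
After all merges, the sorted array is [6, 12, 18, 21, 26, 39, 46, 49].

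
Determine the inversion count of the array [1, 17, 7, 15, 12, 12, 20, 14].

Finding inversions in [1, 17, 7, 15, 12, 12, 20, 14]:

(1, 2): arr[1]=17 > arr[2]=7
(1, 3): arr[1]=17 > arr[3]=15
(1, 4): arr[1]=17 > arr[4]=12
(1, 5): arr[1]=17 > arr[5]=12
(1, 7): arr[1]=17 > arr[7]=14
(3, 4): arr[3]=15 > arr[4]=12
(3, 5): arr[3]=15 > arr[5]=12
(3, 7): arr[3]=15 > arr[7]=14
(6, 7): arr[6]=20 > arr[7]=14

Total inversions: 9

The array has 9 inversion(s): (1,2), (1,3), (1,4), (1,5), (1,7), (3,4), (3,5), (3,7), (6,7). Each pair (i,j) satisfies i < j and arr[i] > arr[j].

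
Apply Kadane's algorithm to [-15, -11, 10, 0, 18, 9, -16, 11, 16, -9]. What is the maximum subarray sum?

Using Kadane's algorithm on [-15, -11, 10, 0, 18, 9, -16, 11, 16, -9]:

Scanning through the array:
Position 1 (value -11): max_ending_here = -11, max_so_far = -11
Position 2 (value 10): max_ending_here = 10, max_so_far = 10
Position 3 (value 0): max_ending_here = 10, max_so_far = 10
Position 4 (value 18): max_ending_here = 28, max_so_far = 28
Position 5 (value 9): max_ending_here = 37, max_so_far = 37
Position 6 (value -16): max_ending_here = 21, max_so_far = 37
Position 7 (value 11): max_ending_here = 32, max_so_far = 37
Position 8 (value 16): max_ending_here = 48, max_so_far = 48
Position 9 (value -9): max_ending_here = 39, max_so_far = 48

Maximum subarray: [10, 0, 18, 9, -16, 11, 16]
Maximum sum: 48

The maximum subarray is [10, 0, 18, 9, -16, 11, 16] with sum 48. This subarray runs from index 2 to index 8.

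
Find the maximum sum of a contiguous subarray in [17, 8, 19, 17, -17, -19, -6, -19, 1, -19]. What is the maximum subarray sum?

Using Kadane's algorithm on [17, 8, 19, 17, -17, -19, -6, -19, 1, -19]:

Scanning through the array:
Position 1 (value 8): max_ending_here = 25, max_so_far = 25
Position 2 (value 19): max_ending_here = 44, max_so_far = 44
Position 3 (value 17): max_ending_here = 61, max_so_far = 61
Position 4 (value -17): max_ending_here = 44, max_so_far = 61
Position 5 (value -19): max_ending_here = 25, max_so_far = 61
Position 6 (value -6): max_ending_here = 19, max_so_far = 61
Position 7 (value -19): max_ending_here = 0, max_so_far = 61
Position 8 (value 1): max_ending_here = 1, max_so_far = 61
Position 9 (value -19): max_ending_here = -18, max_so_far = 61

Maximum subarray: [17, 8, 19, 17]
Maximum sum: 61

The maximum subarray is [17, 8, 19, 17] with sum 61. This subarray runs from index 0 to index 3.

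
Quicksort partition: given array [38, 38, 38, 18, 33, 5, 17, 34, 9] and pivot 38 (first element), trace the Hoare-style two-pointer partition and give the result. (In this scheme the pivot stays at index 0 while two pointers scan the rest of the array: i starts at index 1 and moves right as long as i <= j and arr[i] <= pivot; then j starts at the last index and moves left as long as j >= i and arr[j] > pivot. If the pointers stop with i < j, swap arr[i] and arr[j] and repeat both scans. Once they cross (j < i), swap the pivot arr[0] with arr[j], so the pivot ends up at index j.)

Hoare-style two-pointer partition with pivot = 38:

Initial array: [38, 38, 38, 18, 33, 5, 17, 34, 9]

Pointers start at i = 1, j = 8.
i ends at 9, j ends at 8: the pointers have crossed (j < i), so scanning stops.

Swap pivot arr[0] with arr[8] to place pivot at position 8: [9, 38, 38, 18, 33, 5, 17, 34, 38]
Pivot position: 8

After partitioning with pivot 38, the array becomes [9, 38, 38, 18, 33, 5, 17, 34, 38]. The pivot is placed at index 8. All elements to the left of the pivot are <= 38, and all elements to the right are > 38.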